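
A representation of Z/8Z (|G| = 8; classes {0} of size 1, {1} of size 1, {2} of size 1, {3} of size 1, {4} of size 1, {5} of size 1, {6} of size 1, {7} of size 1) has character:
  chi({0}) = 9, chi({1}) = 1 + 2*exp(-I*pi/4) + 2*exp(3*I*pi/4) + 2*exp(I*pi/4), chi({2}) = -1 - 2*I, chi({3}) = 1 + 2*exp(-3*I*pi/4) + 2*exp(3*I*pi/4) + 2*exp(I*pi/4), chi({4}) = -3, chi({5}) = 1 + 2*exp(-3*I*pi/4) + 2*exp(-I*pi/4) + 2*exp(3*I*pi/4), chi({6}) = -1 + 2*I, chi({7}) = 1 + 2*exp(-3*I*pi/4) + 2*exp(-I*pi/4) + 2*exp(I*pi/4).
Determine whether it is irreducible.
Not irreducible (reducible): <chi, chi> = 15 > 1.

Proof sketch: <chi, chi> = (1/|G|) sum_C |C| * |chi(C)|^2 = (1/8)[1*|9|^2 + 1*|1 + 2*exp(-I*pi/4) + 2*exp(3*I*pi/4) + 2*exp(I*pi/4)|^2 + 1*|-1 - 2*I|^2 + 1*|1 + 2*exp(-3*I*pi/4) + 2*exp(3*I*pi/4) + 2*exp(I*pi/4)|^2 + 1*|-3|^2 + 1*|1 + 2*exp(-3*I*pi/4) + 2*exp(-I*pi/4) + 2*exp(3*I*pi/4)|^2 + 1*|-1 + 2*I|^2 + 1*|1 + 2*exp(-3*I*pi/4) + 2*exp(-I*pi/4) + 2*exp(I*pi/4)|^2]
  = (1/8)[(81) + (5 + 4*exp(-I*pi/4) + 2*exp(-3*I*pi/4) + 2*exp(3*I*pi/4) + 4*exp(I*pi/4)) + (5) + (5 + 4*exp(-3*I*pi/4) + 2*exp(-I*pi/4) + 2*exp(I*pi/4) + 4*exp(3*I*pi/4)) + (9) + (5 + 4*exp(-3*I*pi/4) + 2*exp(-I*pi/4) + 2*exp(I*pi/4) + 4*exp(3*I*pi/4)) + (5) + (5 + 4*exp(-I*pi/4) + 2*exp(-3*I*pi/4) + 2*exp(3*I*pi/4) + 4*exp(I*pi/4))] = 120/8 = 15.
(Exp terms are combined using exp(i*s)*conj(exp(i*t)) = exp(i*(s-t)), and sums of them are collapsed using the identity that for every m > 1 the m distinct m-th roots of unity sum to 0, e.g. 1 + exp(2*I*pi/3) + exp(-2*I*pi/3) = 0.)
A character is irreducible iff <chi, chi> = 1, so this representation is reducible.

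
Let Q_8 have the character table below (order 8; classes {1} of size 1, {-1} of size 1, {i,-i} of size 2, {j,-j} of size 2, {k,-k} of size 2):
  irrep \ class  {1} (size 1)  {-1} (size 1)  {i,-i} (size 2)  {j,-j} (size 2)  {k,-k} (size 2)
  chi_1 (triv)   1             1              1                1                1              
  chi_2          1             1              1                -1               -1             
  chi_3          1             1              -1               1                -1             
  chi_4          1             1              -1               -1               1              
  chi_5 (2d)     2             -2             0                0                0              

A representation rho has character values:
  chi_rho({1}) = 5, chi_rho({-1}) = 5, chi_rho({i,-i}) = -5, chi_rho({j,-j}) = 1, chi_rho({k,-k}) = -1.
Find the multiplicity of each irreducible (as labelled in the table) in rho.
Multiplicities: chi_1: 0, chi_2: 0, chi_3: 3, chi_4: 2, chi_5: 0.

Use <chi_rho, chi> = (1/|G|) sum_C |C| * chi_rho(C) * conj(chi(C)) with |G| = 8 for each irreducible chi in the table:
  <chi_rho, chi_1> = (1/8)[1*(5)*conj(1) + 1*(5)*conj(1) + 2*(-5)*conj(1) + 2*(1)*conj(1) + 2*(-1)*conj(1)]
      = (1/8)[(5) + (5) + (-10) + (2) + (-2)] = 0/8 = 0
  <chi_rho, chi_2> = (1/8)[1*(5)*conj(1) + 1*(5)*conj(1) + 2*(-5)*conj(1) + 2*(1)*conj(-1) + 2*(-1)*conj(-1)]
      = (1/8)[(5) + (5) + (-10) + (-2) + (2)] = 0/8 = 0
  <chi_rho, chi_3> = (1/8)[1*(5)*conj(1) + 1*(5)*conj(1) + 2*(-5)*conj(-1) + 2*(1)*conj(1) + 2*(-1)*conj(-1)]
      = (1/8)[(5) + (5) + (10) + (2) + (2)] = 24/8 = 3
  <chi_rho, chi_4> = (1/8)[1*(5)*conj(1) + 1*(5)*conj(1) + 2*(-5)*conj(-1) + 2*(1)*conj(-1) + 2*(-1)*conj(1)]
      = (1/8)[(5) + (5) + (10) + (-2) + (-2)] = 16/8 = 2
  <chi_rho, chi_5> = (1/8)[1*(5)*conj(2) + 1*(5)*conj(-2) + 2*(-5)*conj(0) + 2*(1)*conj(0) + 2*(-1)*conj(0)]
      = (1/8)[(10) + (-10) + (0) + (0) + (0)] = 0/8 = 0
Dimension check: dim(rho) = sum (mult * dim) = 0*1 + 0*1 + 3*1 + 2*1 + 0*2 = 5 = chi_rho(e) = 5.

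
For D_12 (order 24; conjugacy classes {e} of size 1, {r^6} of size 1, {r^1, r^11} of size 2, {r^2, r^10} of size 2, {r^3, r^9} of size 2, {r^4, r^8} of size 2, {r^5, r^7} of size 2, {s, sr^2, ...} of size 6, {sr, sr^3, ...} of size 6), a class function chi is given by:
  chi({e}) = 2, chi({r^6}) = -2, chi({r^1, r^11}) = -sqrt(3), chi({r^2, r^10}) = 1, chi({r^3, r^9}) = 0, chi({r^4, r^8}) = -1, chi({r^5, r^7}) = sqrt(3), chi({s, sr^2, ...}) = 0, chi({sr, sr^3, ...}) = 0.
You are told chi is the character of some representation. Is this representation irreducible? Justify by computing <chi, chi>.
Irreducible: <chi, chi> = 1.

Working: <chi, chi> = (1/|G|) sum_C |C| * |chi(C)|^2 = (1/24)[1*|2|^2 + 1*|-2|^2 + 2*|-sqrt(3)|^2 + 2*|1|^2 + 2*|0|^2 + 2*|-1|^2 + 2*|sqrt(3)|^2 + 6*|0|^2 + 6*|0|^2]
  = (1/24)[(4) + (4) + (6) + (2) + (0) + (2) + (6) + (0) + (0)] = 24/24 = 1.
A character is irreducible iff <chi, chi> = 1, so this representation is irreducible.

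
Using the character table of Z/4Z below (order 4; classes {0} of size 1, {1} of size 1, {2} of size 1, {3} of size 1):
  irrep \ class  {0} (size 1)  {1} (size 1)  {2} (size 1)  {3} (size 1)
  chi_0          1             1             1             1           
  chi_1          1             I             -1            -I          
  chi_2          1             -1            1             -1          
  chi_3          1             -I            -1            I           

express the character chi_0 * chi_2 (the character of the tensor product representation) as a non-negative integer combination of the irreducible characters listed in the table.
chi_0 tensor chi_2 = chi_2 (all other irreducibles have multiplicity 0).

Reasoning: The character of a tensor product is the pointwise product (chi_0 * chi_2)(C) = chi_0(C) * chi_2(C):
  {0}: (1)*(1), {1}: (1)*(-1), {2}: (1)*(1), {3}: (1)*(-1)
so (chi_0 * chi_2) takes values
  {0} -> 1, {1} -> -1, {2} -> 1, {3} -> -1.
Now take the inner product of this character with each irreducible chi from the table, <chi_0*chi_2, chi> = (1/4) sum_C |C| (chi_0*chi_2)(C) conj(chi(C)):
  <chi_0*chi_2, chi_0> = (1/4)[1*(1)*conj(1) + 1*(-1)*conj(1) + 1*(1)*conj(1) + 1*(-1)*conj(1)]
      = (1/4)[(1) + (-1) + (1) + (-1)] = 0/4 = 0
  <chi_0*chi_2, chi_1> = (1/4)[1*(1)*conj(1) + 1*(-1)*conj(I) + 1*(1)*conj(-1) + 1*(-1)*conj(-I)]
      = (1/4)[(1) + (I) + (-1) + (-I)] = 0/4 = 0
  <chi_0*chi_2, chi_2> = (1/4)[1*(1)*conj(1) + 1*(-1)*conj(-1) + 1*(1)*conj(1) + 1*(-1)*conj(-1)]
      = (1/4)[(1) + (1) + (1) + (1)] = 4/4 = 1
  <chi_0*chi_2, chi_3> = (1/4)[1*(1)*conj(1) + 1*(-1)*conj(-I) + 1*(1)*conj(-1) + 1*(-1)*conj(I)]
      = (1/4)[(1) + (-I) + (-1) + (I)] = 0/4 = 0
(Exp terms are combined using exp(i*s)*conj(exp(i*t)) = exp(i*(s-t)), and sums of them are collapsed using the identity that for every m > 1 the m distinct m-th roots of unity sum to 0, e.g. 1 + exp(2*I*pi/3) + exp(-2*I*pi/3) = 0.)
Hence the multiplicities are chi_2: 1. Dimension check: dim(chi_0)*dim(chi_2) = 1*1 = 1 and sum (mult * dim) = 1*1 = 1.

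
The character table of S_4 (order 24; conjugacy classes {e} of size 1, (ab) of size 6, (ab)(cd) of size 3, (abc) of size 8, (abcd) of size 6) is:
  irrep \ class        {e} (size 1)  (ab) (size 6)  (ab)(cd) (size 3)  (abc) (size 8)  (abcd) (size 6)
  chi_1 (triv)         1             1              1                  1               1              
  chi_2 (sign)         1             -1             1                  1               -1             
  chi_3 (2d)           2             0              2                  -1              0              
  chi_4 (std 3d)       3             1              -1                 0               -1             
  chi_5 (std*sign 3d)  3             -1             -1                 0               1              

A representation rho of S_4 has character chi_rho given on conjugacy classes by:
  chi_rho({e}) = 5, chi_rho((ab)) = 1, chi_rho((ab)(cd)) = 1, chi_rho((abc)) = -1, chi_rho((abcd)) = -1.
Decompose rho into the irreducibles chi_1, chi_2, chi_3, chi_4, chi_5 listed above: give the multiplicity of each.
Multiplicities: chi_1: 0, chi_2: 0, chi_3: 1, chi_4: 1, chi_5: 0.

Solution. Use <chi_rho, chi> = (1/|G|) sum_C |C| * chi_rho(C) * conj(chi(C)) with |G| = 24 for each irreducible chi in the table:
  <chi_rho, chi_1> = (1/24)[1*(5)*conj(1) + 6*(1)*conj(1) + 3*(1)*conj(1) + 8*(-1)*conj(1) + 6*(-1)*conj(1)]
      = (1/24)[(5) + (6) + (3) + (-8) + (-6)] = 0/24 = 0
  <chi_rho, chi_2> = (1/24)[1*(5)*conj(1) + 6*(1)*conj(-1) + 3*(1)*conj(1) + 8*(-1)*conj(1) + 6*(-1)*conj(-1)]
      = (1/24)[(5) + (-6) + (3) + (-8) + (6)] = 0/24 = 0
  <chi_rho, chi_3> = (1/24)[1*(5)*conj(2) + 6*(1)*conj(0) + 3*(1)*conj(2) + 8*(-1)*conj(-1) + 6*(-1)*conj(0)]
      = (1/24)[(10) + (0) + (6) + (8) + (0)] = 24/24 = 1
  <chi_rho, chi_4> = (1/24)[1*(5)*conj(3) + 6*(1)*conj(1) + 3*(1)*conj(-1) + 8*(-1)*conj(0) + 6*(-1)*conj(-1)]
      = (1/24)[(15) + (6) + (-3) + (0) + (6)] = 24/24 = 1
  <chi_rho, chi_5> = (1/24)[1*(5)*conj(3) + 6*(1)*conj(-1) + 3*(1)*conj(-1) + 8*(-1)*conj(0) + 6*(-1)*conj(1)]
      = (1/24)[(15) + (-6) + (-3) + (0) + (-6)] = 0/24 = 0
Dimension check: dim(rho) = sum (mult * dim) = 0*1 + 0*1 + 1*2 + 1*3 + 0*3 = 5 = chi_rho(e) = 5.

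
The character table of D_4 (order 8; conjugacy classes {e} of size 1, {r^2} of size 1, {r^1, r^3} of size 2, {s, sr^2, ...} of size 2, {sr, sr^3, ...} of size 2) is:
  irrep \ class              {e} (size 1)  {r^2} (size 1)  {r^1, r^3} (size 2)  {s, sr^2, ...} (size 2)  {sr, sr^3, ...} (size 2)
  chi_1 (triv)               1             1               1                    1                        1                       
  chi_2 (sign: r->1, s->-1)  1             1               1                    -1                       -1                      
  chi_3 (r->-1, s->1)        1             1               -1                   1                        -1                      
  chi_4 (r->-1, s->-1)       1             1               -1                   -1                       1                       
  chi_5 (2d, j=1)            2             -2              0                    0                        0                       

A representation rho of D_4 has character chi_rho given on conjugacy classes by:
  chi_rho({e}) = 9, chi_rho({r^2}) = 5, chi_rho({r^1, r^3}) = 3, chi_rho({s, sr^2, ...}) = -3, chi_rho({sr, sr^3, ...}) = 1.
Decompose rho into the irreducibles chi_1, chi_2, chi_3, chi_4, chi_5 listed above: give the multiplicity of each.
Multiplicities: chi_1: 2, chi_2: 3, chi_3: 0, chi_4: 2, chi_5: 1.

Solution. Use <chi_rho, chi> = (1/|G|) sum_C |C| * chi_rho(C) * conj(chi(C)) with |G| = 8 for each irreducible chi in the table:
  <chi_rho, chi_1> = (1/8)[1*(9)*conj(1) + 1*(5)*conj(1) + 2*(3)*conj(1) + 2*(-3)*conj(1) + 2*(1)*conj(1)]
      = (1/8)[(9) + (5) + (6) + (-6) + (2)] = 16/8 = 2
  <chi_rho, chi_2> = (1/8)[1*(9)*conj(1) + 1*(5)*conj(1) + 2*(3)*conj(1) + 2*(-3)*conj(-1) + 2*(1)*conj(-1)]
      = (1/8)[(9) + (5) + (6) + (6) + (-2)] = 24/8 = 3
  <chi_rho, chi_3> = (1/8)[1*(9)*conj(1) + 1*(5)*conj(1) + 2*(3)*conj(-1) + 2*(-3)*conj(1) + 2*(1)*conj(-1)]
      = (1/8)[(9) + (5) + (-6) + (-6) + (-2)] = 0/8 = 0
  <chi_rho, chi_4> = (1/8)[1*(9)*conj(1) + 1*(5)*conj(1) + 2*(3)*conj(-1) + 2*(-3)*conj(-1) + 2*(1)*conj(1)]
      = (1/8)[(9) + (5) + (-6) + (6) + (2)] = 16/8 = 2
  <chi_rho, chi_5> = (1/8)[1*(9)*conj(2) + 1*(5)*conj(-2) + 2*(3)*conj(0) + 2*(-3)*conj(0) + 2*(1)*conj(0)]
      = (1/8)[(18) + (-10) + (0) + (0) + (0)] = 8/8 = 1
Dimension check: dim(rho) = sum (mult * dim) = 2*1 + 3*1 + 0*1 + 2*1 + 1*2 = 9 = chi_rho(e) = 9.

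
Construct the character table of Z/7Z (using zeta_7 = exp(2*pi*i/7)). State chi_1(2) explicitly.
Character table of Z/7Z (irreps indexed chi_0,...,chi_6 with chi_k(m) = zeta_7^(k*m), zeta_7 = exp(2*pi*i/7)):
  irrep \ class  {0} (size 1)  {1} (size 1)    {2} (size 1)    {3} (size 1)    {4} (size 1)    {5} (size 1)    {6} (size 1)  
  chi_0          1             1               1               1               1               1               1             
  chi_1          1             exp(2*I*pi/7)   exp(4*I*pi/7)   exp(6*I*pi/7)   exp(-6*I*pi/7)  exp(-4*I*pi/7)  exp(-2*I*pi/7)
  chi_2          1             exp(4*I*pi/7)   exp(-6*I*pi/7)  exp(-2*I*pi/7)  exp(2*I*pi/7)   exp(6*I*pi/7)   exp(-4*I*pi/7)
  chi_3          1             exp(6*I*pi/7)   exp(-2*I*pi/7)  exp(4*I*pi/7)   exp(-4*I*pi/7)  exp(2*I*pi/7)   exp(-6*I*pi/7)
  chi_4          1             exp(-6*I*pi/7)  exp(2*I*pi/7)   exp(-4*I*pi/7)  exp(4*I*pi/7)   exp(-2*I*pi/7)  exp(6*I*pi/7) 
  chi_5          1             exp(-4*I*pi/7)  exp(6*I*pi/7)   exp(2*I*pi/7)   exp(-2*I*pi/7)  exp(-6*I*pi/7)  exp(4*I*pi/7) 
  chi_6          1             exp(-2*I*pi/7)  exp(-4*I*pi/7)  exp(-6*I*pi/7)  exp(6*I*pi/7)   exp(4*I*pi/7)   exp(2*I*pi/7) 

Spot check: chi_1(2) = zeta_7^(1*2) = zeta_7^2 = exp(4*I*pi/7).

Reasoning: Z/7Z is abelian, so all 7 irreducible complex representations are 1-dimensional. They are given by chi_k(m) = zeta_7^(k*m) for k = 0,...,6. Row orthogonality: sum_m chi_k(m) conj(chi_l(m)) = 7 * [k = l].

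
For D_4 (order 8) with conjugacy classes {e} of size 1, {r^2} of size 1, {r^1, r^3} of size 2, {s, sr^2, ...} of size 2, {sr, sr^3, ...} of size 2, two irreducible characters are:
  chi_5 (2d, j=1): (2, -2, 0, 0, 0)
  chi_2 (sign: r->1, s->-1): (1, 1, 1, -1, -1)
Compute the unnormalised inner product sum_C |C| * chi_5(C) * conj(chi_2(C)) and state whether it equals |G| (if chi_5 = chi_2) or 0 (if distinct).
Sum = 0; so <chi_5, chi_2> = 0 (distinct irreducibles are orthogonal).

Reasoning: Compute term by term over conjugacy classes (|C| * chi_5(C) * conj(chi_2(C))):
  1*(2)*conj(1) + 1*(-2)*conj(1) + 2*(0)*conj(1) + 2*(0)*conj(-1) + 2*(0)*conj(-1)
  = (2) + (-2) + (0) + (0) + (0)
  = 0.
Dividing by |G| = 8 gives 0/8 = 0, matching the row-orthogonality relation <chi_5, chi_2> = [chi_5 = chi_2].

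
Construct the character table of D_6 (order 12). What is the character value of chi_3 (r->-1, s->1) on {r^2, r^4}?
Conjugacy classes: {e} of size 1, {r^3} of size 1, {r^1, r^5} of size 2, {r^2, r^4} of size 2, {s, sr^2, ...} of size 3, {sr, sr^3, ...} of size 3.
Character table:
  irrep \ class              {e} (size 1)  {r^3} (size 1)  {r^1, r^5} (size 2)  {r^2, r^4} (size 2)  {s, sr^2, ...} (size 3)  {sr, sr^3, ...} (size 3)
  chi_1 (triv)               1             1               1                    1                    1                        1                       
  chi_2 (sign: r->1, s->-1)  1             1               1                    1                    -1                       -1                      
  chi_3 (r->-1, s->1)        1             -1              -1                   1                    1                        -1                      
  chi_4 (r->-1, s->-1)       1             -1              -1                   1                    -1                       1                       
  chi_5 (2d, j=1)            2             -2              1                    -1                   0                        0                       
  chi_6 (2d, j=2)            2             2               -1                   -1                   0                        0                       

Spot check: chi_3 (r->-1, s->1) on {r^2, r^4} = 1.

Why: D_6 has order 2*6 = 12 with 6 conjugacy classes, hence 6 irreducibles. Sum of squared dims 1 + 1 + 1 + 1 + 4 + 4 = 12 = |G|. Linear characters come from the abelianisation; the 2-dimensional irreps have character r^k -> 2*cos(2*pi*j*k/6), reflections -> 0.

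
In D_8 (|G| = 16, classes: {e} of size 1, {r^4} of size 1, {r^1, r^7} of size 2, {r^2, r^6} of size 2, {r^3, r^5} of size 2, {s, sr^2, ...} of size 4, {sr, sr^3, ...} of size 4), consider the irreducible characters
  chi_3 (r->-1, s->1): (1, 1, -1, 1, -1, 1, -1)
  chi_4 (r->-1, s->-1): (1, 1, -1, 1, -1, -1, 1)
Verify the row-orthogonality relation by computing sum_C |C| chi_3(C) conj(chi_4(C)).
Sum = 0; so <chi_3, chi_4> = 0 (distinct irreducibles are orthogonal).

Working: Compute term by term over conjugacy classes (|C| * chi_3(C) * conj(chi_4(C))):
  1*(1)*conj(1) + 1*(1)*conj(1) + 2*(-1)*conj(-1) + 2*(1)*conj(1) + 2*(-1)*conj(-1) + 4*(1)*conj(-1) + 4*(-1)*conj(1)
  = (1) + (1) + (2) + (2) + (2) + (-4) + (-4)
  = 0.
Dividing by |G| = 16 gives 0/16 = 0, matching the row-orthogonality relation <chi_3, chi_4> = [chi_3 = chi_4].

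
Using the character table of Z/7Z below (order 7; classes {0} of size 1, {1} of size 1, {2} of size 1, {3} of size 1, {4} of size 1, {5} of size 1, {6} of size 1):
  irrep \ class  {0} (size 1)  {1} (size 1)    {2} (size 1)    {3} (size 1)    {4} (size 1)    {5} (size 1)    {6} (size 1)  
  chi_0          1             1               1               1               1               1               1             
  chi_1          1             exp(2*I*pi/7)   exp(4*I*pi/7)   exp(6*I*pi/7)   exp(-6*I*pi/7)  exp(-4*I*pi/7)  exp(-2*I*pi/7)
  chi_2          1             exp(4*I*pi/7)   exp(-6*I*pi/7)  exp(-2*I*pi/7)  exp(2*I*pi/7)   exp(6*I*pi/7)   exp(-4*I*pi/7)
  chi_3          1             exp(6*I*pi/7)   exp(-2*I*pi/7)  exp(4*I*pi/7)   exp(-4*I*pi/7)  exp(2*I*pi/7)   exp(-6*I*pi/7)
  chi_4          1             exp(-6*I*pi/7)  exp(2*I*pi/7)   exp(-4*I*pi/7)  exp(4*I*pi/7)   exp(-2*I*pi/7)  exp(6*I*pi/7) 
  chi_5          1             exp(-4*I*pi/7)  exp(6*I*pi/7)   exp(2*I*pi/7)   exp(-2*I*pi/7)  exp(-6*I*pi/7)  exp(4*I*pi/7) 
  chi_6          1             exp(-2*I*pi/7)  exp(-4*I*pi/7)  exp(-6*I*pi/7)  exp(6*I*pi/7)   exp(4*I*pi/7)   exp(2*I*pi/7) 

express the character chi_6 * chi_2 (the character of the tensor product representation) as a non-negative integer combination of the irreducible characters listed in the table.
chi_6 tensor chi_2 = chi_1 (all other irreducibles have multiplicity 0).

Justification: The character of a tensor product is the pointwise product (chi_6 * chi_2)(C) = chi_6(C) * chi_2(C):
  {0}: (1)*(1), {1}: (exp(-2*I*pi/7))*(exp(4*I*pi/7)), {2}: (exp(-4*I*pi/7))*(exp(-6*I*pi/7)), {3}: (exp(-6*I*pi/7))*(exp(-2*I*pi/7)), {4}: (exp(6*I*pi/7))*(exp(2*I*pi/7)), {5}: (exp(4*I*pi/7))*(exp(6*I*pi/7)), {6}: (exp(2*I*pi/7))*(exp(-4*I*pi/7))
so (chi_6 * chi_2) takes values
  {0} -> 1, {1} -> exp(2*I*pi/7), {2} -> exp(4*I*pi/7), {3} -> exp(6*I*pi/7), {4} -> exp(-6*I*pi/7), {5} -> exp(-4*I*pi/7), {6} -> exp(-2*I*pi/7).
Now take the inner product of this character with each irreducible chi from the table, <chi_6*chi_2, chi> = (1/7) sum_C |C| (chi_6*chi_2)(C) conj(chi(C)):
  <chi_6*chi_2, chi_0> = (1/7)[1*(1)*conj(1) + 1*(exp(2*I*pi/7))*conj(1) + 1*(exp(4*I*pi/7))*conj(1) + 1*(exp(6*I*pi/7))*conj(1) + 1*(exp(-6*I*pi/7))*conj(1) + 1*(exp(-4*I*pi/7))*conj(1) + 1*(exp(-2*I*pi/7))*conj(1)]
      = (1/7)[(1) + (exp(2*I*pi/7)) + (exp(4*I*pi/7)) + (exp(6*I*pi/7)) + (exp(-6*I*pi/7)) + (exp(-4*I*pi/7)) + (exp(-2*I*pi/7))] = 0/7 = 0
  <chi_6*chi_2, chi_1> = (1/7)[1*(1)*conj(1) + 1*(exp(2*I*pi/7))*conj(exp(2*I*pi/7)) + 1*(exp(4*I*pi/7))*conj(exp(4*I*pi/7)) + 1*(exp(6*I*pi/7))*conj(exp(6*I*pi/7)) + 1*(exp(-6*I*pi/7))*conj(exp(-6*I*pi/7)) + 1*(exp(-4*I*pi/7))*conj(exp(-4*I*pi/7)) + 1*(exp(-2*I*pi/7))*conj(exp(-2*I*pi/7))]
      = (1/7)[(1) + (1) + (1) + (1) + (1) + (1) + (1)] = 7/7 = 1
  <chi_6*chi_2, chi_2> = (1/7)[1*(1)*conj(1) + 1*(exp(2*I*pi/7))*conj(exp(4*I*pi/7)) + 1*(exp(4*I*pi/7))*conj(exp(-6*I*pi/7)) + 1*(exp(6*I*pi/7))*conj(exp(-2*I*pi/7)) + 1*(exp(-6*I*pi/7))*conj(exp(2*I*pi/7)) + 1*(exp(-4*I*pi/7))*conj(exp(6*I*pi/7)) + 1*(exp(-2*I*pi/7))*conj(exp(-4*I*pi/7))]
      = (1/7)[(1) + (exp(-2*I*pi/7)) + (exp(-4*I*pi/7)) + (exp(-6*I*pi/7)) + (exp(6*I*pi/7)) + (exp(4*I*pi/7)) + (exp(2*I*pi/7))] = 0/7 = 0
  <chi_6*chi_2, chi_3> = (1/7)[1*(1)*conj(1) + 1*(exp(2*I*pi/7))*conj(exp(6*I*pi/7)) + 1*(exp(4*I*pi/7))*conj(exp(-2*I*pi/7)) + 1*(exp(6*I*pi/7))*conj(exp(4*I*pi/7)) + 1*(exp(-6*I*pi/7))*conj(exp(-4*I*pi/7)) + 1*(exp(-4*I*pi/7))*conj(exp(2*I*pi/7)) + 1*(exp(-2*I*pi/7))*conj(exp(-6*I*pi/7))]
      = (1/7)[(1) + (exp(-4*I*pi/7)) + (exp(6*I*pi/7)) + (exp(2*I*pi/7)) + (exp(-2*I*pi/7)) + (exp(-6*I*pi/7)) + (exp(4*I*pi/7))] = 0/7 = 0
  <chi_6*chi_2, chi_4> = (1/7)[1*(1)*conj(1) + 1*(exp(2*I*pi/7))*conj(exp(-6*I*pi/7)) + 1*(exp(4*I*pi/7))*conj(exp(2*I*pi/7)) + 1*(exp(6*I*pi/7))*conj(exp(-4*I*pi/7)) + 1*(exp(-6*I*pi/7))*conj(exp(4*I*pi/7)) + 1*(exp(-4*I*pi/7))*conj(exp(-2*I*pi/7)) + 1*(exp(-2*I*pi/7))*conj(exp(6*I*pi/7))]
      = (1/7)[(1) + (exp(-6*I*pi/7)) + (exp(2*I*pi/7)) + (exp(-4*I*pi/7)) + (exp(4*I*pi/7)) + (exp(-2*I*pi/7)) + (exp(6*I*pi/7))] = 0/7 = 0
  <chi_6*chi_2, chi_5> = (1/7)[1*(1)*conj(1) + 1*(exp(2*I*pi/7))*conj(exp(-4*I*pi/7)) + 1*(exp(4*I*pi/7))*conj(exp(6*I*pi/7)) + 1*(exp(6*I*pi/7))*conj(exp(2*I*pi/7)) + 1*(exp(-6*I*pi/7))*conj(exp(-2*I*pi/7)) + 1*(exp(-4*I*pi/7))*conj(exp(-6*I*pi/7)) + 1*(exp(-2*I*pi/7))*conj(exp(4*I*pi/7))]
      = (1/7)[(1) + (exp(6*I*pi/7)) + (exp(-2*I*pi/7)) + (exp(4*I*pi/7)) + (exp(-4*I*pi/7)) + (exp(2*I*pi/7)) + (exp(-6*I*pi/7))] = 0/7 = 0
  <chi_6*chi_2, chi_6> = (1/7)[1*(1)*conj(1) + 1*(exp(2*I*pi/7))*conj(exp(-2*I*pi/7)) + 1*(exp(4*I*pi/7))*conj(exp(-4*I*pi/7)) + 1*(exp(6*I*pi/7))*conj(exp(-6*I*pi/7)) + 1*(exp(-6*I*pi/7))*conj(exp(6*I*pi/7)) + 1*(exp(-4*I*pi/7))*conj(exp(4*I*pi/7)) + 1*(exp(-2*I*pi/7))*conj(exp(2*I*pi/7))]
      = (1/7)[(1) + (exp(4*I*pi/7)) + (exp(-6*I*pi/7)) + (exp(-2*I*pi/7)) + (exp(2*I*pi/7)) + (exp(6*I*pi/7)) + (exp(-4*I*pi/7))] = 0/7 = 0
(Exp terms are combined using exp(i*s)*conj(exp(i*t)) = exp(i*(s-t)), and sums of them are collapsed using the identity that for every m > 1 the m distinct m-th roots of unity sum to 0, e.g. 1 + exp(2*I*pi/3) + exp(-2*I*pi/3) = 0.)
Hence the multiplicities are chi_1: 1. Dimension check: dim(chi_6)*dim(chi_2) = 1*1 = 1 and sum (mult * dim) = 1*1 = 1.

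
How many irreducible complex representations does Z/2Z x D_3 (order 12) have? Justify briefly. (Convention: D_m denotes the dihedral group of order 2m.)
6

Working: The number of irreducible complex representations of a finite group equals its number of conjugacy classes. For a direct product, #classes(G x H) = #classes(G) * #classes(H). Z/2Z has 2 classes (abelian), D_3 has 3 classes, so 2 * 3 = 6, so Z/2Z x D_3 (order 12) has exactly 6 irreducible complex representations.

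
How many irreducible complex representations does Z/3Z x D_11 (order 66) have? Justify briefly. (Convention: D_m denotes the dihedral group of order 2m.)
21

Solution. The number of irreducible complex representations of a finite group equals its number of conjugacy classes. For a direct product, #classes(G x H) = #classes(G) * #classes(H). Z/3Z has 3 classes (abelian), D_11 has 7 classes, so 3 * 7 = 21, so Z/3Z x D_11 (order 66) has exactly 21 irreducible complex representations.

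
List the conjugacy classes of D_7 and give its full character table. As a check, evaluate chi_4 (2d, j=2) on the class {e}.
Conjugacy classes: {e} of size 1, {r^1, r^6} of size 2, {r^2, r^5} of size 2, {r^3, r^4} of size 2, {s, sr, ..., sr^6} of size 7.
Character table:
  irrep \ class              {e} (size 1)  {r^1, r^6} (size 2)  {r^2, r^5} (size 2)  {r^3, r^4} (size 2)  {s, sr, ..., sr^6} (size 7)
  chi_1 (triv)               1             1                    1                    1                    1                          
  chi_2 (sign: r->1, s->-1)  1             1                    1                    1                    -1                         
  chi_3 (2d, j=1)            2             2*cos(2*pi/7)        -2*cos(3*pi/7)       -2*cos(pi/7)         0                          
  chi_4 (2d, j=2)            2             -2*cos(3*pi/7)       -2*cos(pi/7)         2*cos(2*pi/7)        0                          
  chi_5 (2d, j=3)            2             -2*cos(pi/7)         2*cos(2*pi/7)        -2*cos(3*pi/7)       0                          

Spot check: chi_4 (2d, j=2) on {e} = 2.

Proof sketch: D_7 has order 2*7 = 14 with 5 conjugacy classes, hence 5 irreducibles. Sum of squared dims 1 + 1 + 4 + 4 + 4 = 14 = |G|. Linear characters come from the abelianisation; the 2-dimensional irreps have character r^k -> 2*cos(2*pi*j*k/7), reflections -> 0.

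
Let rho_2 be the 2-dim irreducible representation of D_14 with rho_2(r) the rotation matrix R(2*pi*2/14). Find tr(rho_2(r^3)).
chi_{rho_2}(r^3) = 2*cos(2*pi*2*3/14) = -2*cos(pi/7)

Solution. rho_2(r^3) is rotation by angle 2*pi*2*3/14, whose trace is 2*cos(2*pi*2*3/14) = -2*cos(pi/7).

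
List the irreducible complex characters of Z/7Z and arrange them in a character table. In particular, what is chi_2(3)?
Character table of Z/7Z (irreps indexed chi_0,...,chi_6 with chi_k(m) = zeta_7^(k*m), zeta_7 = exp(2*pi*i/7)):
  irrep \ class  {0} (size 1)  {1} (size 1)    {2} (size 1)    {3} (size 1)    {4} (size 1)    {5} (size 1)    {6} (size 1)  
  chi_0          1             1               1               1               1               1               1             
  chi_1          1             exp(2*I*pi/7)   exp(4*I*pi/7)   exp(6*I*pi/7)   exp(-6*I*pi/7)  exp(-4*I*pi/7)  exp(-2*I*pi/7)
  chi_2          1             exp(4*I*pi/7)   exp(-6*I*pi/7)  exp(-2*I*pi/7)  exp(2*I*pi/7)   exp(6*I*pi/7)   exp(-4*I*pi/7)
  chi_3          1             exp(6*I*pi/7)   exp(-2*I*pi/7)  exp(4*I*pi/7)   exp(-4*I*pi/7)  exp(2*I*pi/7)   exp(-6*I*pi/7)
  chi_4          1             exp(-6*I*pi/7)  exp(2*I*pi/7)   exp(-4*I*pi/7)  exp(4*I*pi/7)   exp(-2*I*pi/7)  exp(6*I*pi/7) 
  chi_5          1             exp(-4*I*pi/7)  exp(6*I*pi/7)   exp(2*I*pi/7)   exp(-2*I*pi/7)  exp(-6*I*pi/7)  exp(4*I*pi/7) 
  chi_6          1             exp(-2*I*pi/7)  exp(-4*I*pi/7)  exp(-6*I*pi/7)  exp(6*I*pi/7)   exp(4*I*pi/7)   exp(2*I*pi/7) 

Spot check: chi_2(3) = zeta_7^(2*3) = zeta_7^6 = exp(-2*I*pi/7).

Z/7Z is abelian, so all 7 irreducible complex representations are 1-dimensional. They are given by chi_k(m) = zeta_7^(k*m) for k = 0,...,6. Row orthogonality: sum_m chi_k(m) conj(chi_l(m)) = 7 * [k = l].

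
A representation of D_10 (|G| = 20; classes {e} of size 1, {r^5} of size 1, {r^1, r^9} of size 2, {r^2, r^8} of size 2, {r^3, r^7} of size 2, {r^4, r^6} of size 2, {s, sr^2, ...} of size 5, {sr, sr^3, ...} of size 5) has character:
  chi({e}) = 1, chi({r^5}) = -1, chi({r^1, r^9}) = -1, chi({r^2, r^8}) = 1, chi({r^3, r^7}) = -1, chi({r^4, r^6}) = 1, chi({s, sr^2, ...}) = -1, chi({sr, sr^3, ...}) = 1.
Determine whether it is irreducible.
Irreducible: <chi, chi> = 1.

Derivation: <chi, chi> = (1/|G|) sum_C |C| * |chi(C)|^2 = (1/20)[1*|1|^2 + 1*|-1|^2 + 2*|-1|^2 + 2*|1|^2 + 2*|-1|^2 + 2*|1|^2 + 5*|-1|^2 + 5*|1|^2]
  = (1/20)[(1) + (1) + (2) + (2) + (2) + (2) + (5) + (5)] = 20/20 = 1.
A character is irreducible iff <chi, chi> = 1, so this representation is irreducible.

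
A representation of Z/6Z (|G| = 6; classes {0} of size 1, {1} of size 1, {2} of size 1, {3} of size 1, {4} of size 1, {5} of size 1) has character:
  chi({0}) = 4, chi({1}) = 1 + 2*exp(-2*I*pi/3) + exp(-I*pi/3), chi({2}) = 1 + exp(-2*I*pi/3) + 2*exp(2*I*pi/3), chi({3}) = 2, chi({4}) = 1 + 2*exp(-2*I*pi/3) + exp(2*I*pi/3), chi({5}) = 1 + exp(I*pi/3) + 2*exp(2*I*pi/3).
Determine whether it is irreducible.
Not irreducible (reducible): <chi, chi> = 6 > 1.

Details: <chi, chi> = (1/|G|) sum_C |C| * |chi(C)|^2 = (1/6)[1*|4|^2 + 1*|1 + 2*exp(-2*I*pi/3) + exp(-I*pi/3)|^2 + 1*|1 + exp(-2*I*pi/3) + 2*exp(2*I*pi/3)|^2 + 1*|2|^2 + 1*|1 + 2*exp(-2*I*pi/3) + exp(2*I*pi/3)|^2 + 1*|1 + exp(I*pi/3) + 2*exp(2*I*pi/3)|^2]
  = (1/6)[(16) + (7) + (1) + (4) + (1) + (7)] = 36/6 = 6.
(Exp terms are combined using exp(i*s)*conj(exp(i*t)) = exp(i*(s-t)), and sums of them are collapsed using the identity that for every m > 1 the m distinct m-th roots of unity sum to 0, e.g. 1 + exp(2*I*pi/3) + exp(-2*I*pi/3) = 0.)
A character is irreducible iff <chi, chi> = 1, so this representation is reducible.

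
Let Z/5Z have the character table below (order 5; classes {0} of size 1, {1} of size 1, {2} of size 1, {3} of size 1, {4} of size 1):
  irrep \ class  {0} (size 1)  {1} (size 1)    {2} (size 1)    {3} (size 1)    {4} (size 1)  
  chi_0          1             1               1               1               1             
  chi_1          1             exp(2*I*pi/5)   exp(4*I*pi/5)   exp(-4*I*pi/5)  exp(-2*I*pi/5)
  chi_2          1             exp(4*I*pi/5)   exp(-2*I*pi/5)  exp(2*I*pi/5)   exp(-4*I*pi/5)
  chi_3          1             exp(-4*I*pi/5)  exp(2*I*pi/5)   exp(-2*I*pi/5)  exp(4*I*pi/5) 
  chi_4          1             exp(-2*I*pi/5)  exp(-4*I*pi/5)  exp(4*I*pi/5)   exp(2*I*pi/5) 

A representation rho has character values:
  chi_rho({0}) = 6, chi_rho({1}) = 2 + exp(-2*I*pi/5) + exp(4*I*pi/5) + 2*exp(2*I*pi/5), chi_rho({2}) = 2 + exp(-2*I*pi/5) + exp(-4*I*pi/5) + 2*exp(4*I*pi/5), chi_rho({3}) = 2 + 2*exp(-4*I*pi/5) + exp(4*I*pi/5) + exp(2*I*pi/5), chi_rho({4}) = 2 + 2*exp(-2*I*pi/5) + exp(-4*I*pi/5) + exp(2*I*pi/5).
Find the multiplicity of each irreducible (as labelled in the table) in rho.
Multiplicities: chi_0: 2, chi_1: 2, chi_2: 1, chi_3: 0, chi_4: 1.

Solution. Use <chi_rho, chi> = (1/|G|) sum_C |C| * chi_rho(C) * conj(chi(C)) with |G| = 5 for each irreducible chi in the table:
  <chi_rho, chi_0> = (1/5)[1*(6)*conj(1) + 1*(2 + exp(-2*I*pi/5) + exp(4*I*pi/5) + 2*exp(2*I*pi/5))*conj(1) + 1*(2 + exp(-2*I*pi/5) + exp(-4*I*pi/5) + 2*exp(4*I*pi/5))*conj(1) + 1*(2 + 2*exp(-4*I*pi/5) + exp(4*I*pi/5) + exp(2*I*pi/5))*conj(1) + 1*(2 + 2*exp(-2*I*pi/5) + exp(-4*I*pi/5) + exp(2*I*pi/5))*conj(1)]
      = (1/5)[(6) + (2 + exp(-2*I*pi/5) + exp(4*I*pi/5) + 2*exp(2*I*pi/5)) + (2 + exp(-2*I*pi/5) + exp(-4*I*pi/5) + 2*exp(4*I*pi/5)) + (2 + 2*exp(-4*I*pi/5) + exp(4*I*pi/5) + exp(2*I*pi/5)) + (2 + 2*exp(-2*I*pi/5) + exp(-4*I*pi/5) + exp(2*I*pi/5))] = 10/5 = 2
  <chi_rho, chi_1> = (1/5)[1*(6)*conj(1) + 1*(2 + exp(-2*I*pi/5) + exp(4*I*pi/5) + 2*exp(2*I*pi/5))*conj(exp(2*I*pi/5)) + 1*(2 + exp(-2*I*pi/5) + exp(-4*I*pi/5) + 2*exp(4*I*pi/5))*conj(exp(4*I*pi/5)) + 1*(2 + 2*exp(-4*I*pi/5) + exp(4*I*pi/5) + exp(2*I*pi/5))*conj(exp(-4*I*pi/5)) + 1*(2 + 2*exp(-2*I*pi/5) + exp(-4*I*pi/5) + exp(2*I*pi/5))*conj(exp(-2*I*pi/5))]
      = (1/5)[(6) + (2 + 2*exp(-2*I*pi/5) + exp(-4*I*pi/5) + exp(2*I*pi/5)) + (2 + 2*exp(-4*I*pi/5) + exp(4*I*pi/5) + exp(2*I*pi/5)) + (2 + exp(-2*I*pi/5) + exp(-4*I*pi/5) + 2*exp(4*I*pi/5)) + (2 + exp(-2*I*pi/5) + exp(4*I*pi/5) + 2*exp(2*I*pi/5))] = 10/5 = 2
  <chi_rho, chi_2> = (1/5)[1*(6)*conj(1) + 1*(2 + exp(-2*I*pi/5) + exp(4*I*pi/5) + 2*exp(2*I*pi/5))*conj(exp(4*I*pi/5)) + 1*(2 + exp(-2*I*pi/5) + exp(-4*I*pi/5) + 2*exp(4*I*pi/5))*conj(exp(-2*I*pi/5)) + 1*(2 + 2*exp(-4*I*pi/5) + exp(4*I*pi/5) + exp(2*I*pi/5))*conj(exp(2*I*pi/5)) + 1*(2 + 2*exp(-2*I*pi/5) + exp(-4*I*pi/5) + exp(2*I*pi/5))*conj(exp(-4*I*pi/5))]
      = (1/5)[(6) + (1 + 2*exp(-2*I*pi/5) + 2*exp(-4*I*pi/5) + exp(4*I*pi/5)) + (1 + 2*exp(-4*I*pi/5) + exp(-2*I*pi/5) + 2*exp(2*I*pi/5)) + (1 + 2*exp(-2*I*pi/5) + exp(2*I*pi/5) + 2*exp(4*I*pi/5)) + (1 + exp(-4*I*pi/5) + 2*exp(4*I*pi/5) + 2*exp(2*I*pi/5))] = 5/5 = 1
  <chi_rho, chi_3> = (1/5)[1*(6)*conj(1) + 1*(2 + exp(-2*I*pi/5) + exp(4*I*pi/5) + 2*exp(2*I*pi/5))*conj(exp(-4*I*pi/5)) + 1*(2 + exp(-2*I*pi/5) + exp(-4*I*pi/5) + 2*exp(4*I*pi/5))*conj(exp(2*I*pi/5)) + 1*(2 + 2*exp(-4*I*pi/5) + exp(4*I*pi/5) + exp(2*I*pi/5))*conj(exp(-2*I*pi/5)) + 1*(2 + 2*exp(-2*I*pi/5) + exp(-4*I*pi/5) + exp(2*I*pi/5))*conj(exp(4*I*pi/5))]
      = (1/5)[(6) + (2*exp(-4*I*pi/5) + exp(-2*I*pi/5) + exp(2*I*pi/5) + 2*exp(4*I*pi/5)) + (2*exp(-2*I*pi/5) + exp(-4*I*pi/5) + exp(4*I*pi/5) + 2*exp(2*I*pi/5)) + (2*exp(-2*I*pi/5) + exp(-4*I*pi/5) + exp(4*I*pi/5) + 2*exp(2*I*pi/5)) + (2*exp(-4*I*pi/5) + exp(-2*I*pi/5) + exp(2*I*pi/5) + 2*exp(4*I*pi/5))] = 0/5 = 0
  <chi_rho, chi_4> = (1/5)[1*(6)*conj(1) + 1*(2 + exp(-2*I*pi/5) + exp(4*I*pi/5) + 2*exp(2*I*pi/5))*conj(exp(-2*I*pi/5)) + 1*(2 + exp(-2*I*pi/5) + exp(-4*I*pi/5) + 2*exp(4*I*pi/5))*conj(exp(-4*I*pi/5)) + 1*(2 + 2*exp(-4*I*pi/5) + exp(4*I*pi/5) + exp(2*I*pi/5))*conj(exp(4*I*pi/5)) + 1*(2 + 2*exp(-2*I*pi/5) + exp(-4*I*pi/5) + exp(2*I*pi/5))*conj(exp(2*I*pi/5))]
      = (1/5)[(6) + (1 + exp(-4*I*pi/5) + 2*exp(4*I*pi/5) + 2*exp(2*I*pi/5)) + (1 + 2*exp(-2*I*pi/5) + exp(2*I*pi/5) + 2*exp(4*I*pi/5)) + (1 + 2*exp(-4*I*pi/5) + exp(-2*I*pi/5) + 2*exp(2*I*pi/5)) + (1 + 2*exp(-2*I*pi/5) + 2*exp(-4*I*pi/5) + exp(4*I*pi/5))] = 5/5 = 1
(Exp terms are combined using exp(i*s)*conj(exp(i*t)) = exp(i*(s-t)), and sums of them are collapsed using the identity that for every m > 1 the m distinct m-th roots of unity sum to 0, e.g. 1 + exp(2*I*pi/3) + exp(-2*I*pi/3) = 0.)
Dimension check: dim(rho) = sum (mult * dim) = 2*1 + 2*1 + 1*1 + 0*1 + 1*1 = 6 = chi_rho(e) = 6.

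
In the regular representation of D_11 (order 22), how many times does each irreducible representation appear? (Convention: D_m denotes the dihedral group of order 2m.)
Each irreducible V_i of dimension d_i appears with multiplicity d_i, i.e. rho_reg = (direct sum over all irreducibles V_i) d_i V_i. The irreducible dimensions for D_11 are 1, 1, 2, 2, 2, 2, 2: 2 irreducibles of dimension 1, each with multiplicity 1; 5 irreducibles of dimension 2, each with multiplicity 2. Total dimension 2*1*1 + 5*2*2 = 22 = |G|.

Proof sketch: General theorem: in the regular representation of a finite group G, each irreducible appears with multiplicity equal to its dimension. Check: dim(rho_reg) = sum d_i^2 = 1 + 1 + 4 + 4 + 4 + 4 + 4 = 22 = |G|.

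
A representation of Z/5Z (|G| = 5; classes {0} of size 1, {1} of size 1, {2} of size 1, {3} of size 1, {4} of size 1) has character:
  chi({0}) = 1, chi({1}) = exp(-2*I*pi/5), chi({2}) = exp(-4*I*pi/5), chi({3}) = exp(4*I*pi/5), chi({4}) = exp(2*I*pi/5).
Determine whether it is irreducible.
Irreducible: <chi, chi> = 1.

Justification: <chi, chi> = (1/|G|) sum_C |C| * |chi(C)|^2 = (1/5)[1*|1|^2 + 1*|exp(-2*I*pi/5)|^2 + 1*|exp(-4*I*pi/5)|^2 + 1*|exp(4*I*pi/5)|^2 + 1*|exp(2*I*pi/5)|^2]
  = (1/5)[(1) + (1) + (1) + (1) + (1)] = 5/5 = 1.
(Exp terms are combined using exp(i*s)*conj(exp(i*t)) = exp(i*(s-t)), and sums of them are collapsed using the identity that for every m > 1 the m distinct m-th roots of unity sum to 0, e.g. 1 + exp(2*I*pi/3) + exp(-2*I*pi/3) = 0.)
A character is irreducible iff <chi, chi> = 1, so this representation is irreducible.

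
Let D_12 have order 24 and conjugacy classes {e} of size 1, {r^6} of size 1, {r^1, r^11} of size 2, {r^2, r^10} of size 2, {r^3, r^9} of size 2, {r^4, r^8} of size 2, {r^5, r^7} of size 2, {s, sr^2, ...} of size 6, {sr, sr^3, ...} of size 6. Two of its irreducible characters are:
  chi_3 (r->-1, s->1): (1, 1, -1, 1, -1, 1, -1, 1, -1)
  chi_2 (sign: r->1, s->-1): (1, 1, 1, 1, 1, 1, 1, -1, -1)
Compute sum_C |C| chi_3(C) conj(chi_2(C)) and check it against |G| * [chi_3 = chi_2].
Sum = 0; so <chi_3, chi_2> = 0 (distinct irreducibles are orthogonal).

Explanation: Compute term by term over conjugacy classes (|C| * chi_3(C) * conj(chi_2(C))):
  1*(1)*conj(1) + 1*(1)*conj(1) + 2*(-1)*conj(1) + 2*(1)*conj(1) + 2*(-1)*conj(1) + 2*(1)*conj(1) + 2*(-1)*conj(1) + 6*(1)*conj(-1) + 6*(-1)*conj(-1)
  = (1) + (1) + (-2) + (2) + (-2) + (2) + (-2) + (-6) + (6)
  = 0.
Dividing by |G| = 24 gives 0/24 = 0, matching the row-orthogonality relation <chi_3, chi_2> = [chi_3 = chi_2].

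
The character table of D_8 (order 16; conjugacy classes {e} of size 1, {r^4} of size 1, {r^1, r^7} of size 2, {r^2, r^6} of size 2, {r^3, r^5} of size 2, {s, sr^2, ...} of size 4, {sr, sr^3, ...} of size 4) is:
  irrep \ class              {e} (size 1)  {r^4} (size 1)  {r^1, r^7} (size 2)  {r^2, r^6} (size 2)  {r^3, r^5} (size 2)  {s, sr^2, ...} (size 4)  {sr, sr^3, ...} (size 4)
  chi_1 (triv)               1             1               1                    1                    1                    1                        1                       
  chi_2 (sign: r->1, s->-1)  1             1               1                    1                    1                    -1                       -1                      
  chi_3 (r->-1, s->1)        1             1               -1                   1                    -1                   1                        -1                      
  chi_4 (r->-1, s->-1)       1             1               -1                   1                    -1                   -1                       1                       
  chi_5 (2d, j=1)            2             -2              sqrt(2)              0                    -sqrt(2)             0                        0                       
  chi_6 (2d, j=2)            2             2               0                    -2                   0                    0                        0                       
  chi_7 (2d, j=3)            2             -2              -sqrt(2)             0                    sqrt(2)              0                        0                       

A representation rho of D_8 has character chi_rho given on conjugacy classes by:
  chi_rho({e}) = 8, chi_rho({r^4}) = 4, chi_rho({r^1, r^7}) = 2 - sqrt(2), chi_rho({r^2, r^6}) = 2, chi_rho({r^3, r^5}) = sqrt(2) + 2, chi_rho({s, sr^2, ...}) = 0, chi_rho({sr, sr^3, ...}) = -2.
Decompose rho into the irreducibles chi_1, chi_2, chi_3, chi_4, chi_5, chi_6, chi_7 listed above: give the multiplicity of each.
Multiplicities: chi_1: 1, chi_2: 2, chi_3: 1, chi_4: 0, chi_5: 0, chi_6: 1, chi_7: 1.

Justification: Use <chi_rho, chi> = (1/|G|) sum_C |C| * chi_rho(C) * conj(chi(C)) with |G| = 16 for each irreducible chi in the table:
  <chi_rho, chi_1> = (1/16)[1*(8)*conj(1) + 1*(4)*conj(1) + 2*(2 - sqrt(2))*conj(1) + 2*(2)*conj(1) + 2*(sqrt(2) + 2)*conj(1) + 4*(0)*conj(1) + 4*(-2)*conj(1)]
      = (1/16)[(8) + (4) + (4 - 2*sqrt(2)) + (4) + (2*sqrt(2) + 4) + (0) + (-8)] = 16/16 = 1
  <chi_rho, chi_2> = (1/16)[1*(8)*conj(1) + 1*(4)*conj(1) + 2*(2 - sqrt(2))*conj(1) + 2*(2)*conj(1) + 2*(sqrt(2) + 2)*conj(1) + 4*(0)*conj(-1) + 4*(-2)*conj(-1)]
      = (1/16)[(8) + (4) + (4 - 2*sqrt(2)) + (4) + (2*sqrt(2) + 4) + (0) + (8)] = 32/16 = 2
  <chi_rho, chi_3> = (1/16)[1*(8)*conj(1) + 1*(4)*conj(1) + 2*(2 - sqrt(2))*conj(-1) + 2*(2)*conj(1) + 2*(sqrt(2) + 2)*conj(-1) + 4*(0)*conj(1) + 4*(-2)*conj(-1)]
      = (1/16)[(8) + (4) + (-4 + 2*sqrt(2)) + (4) + (-4 - 2*sqrt(2)) + (0) + (8)] = 16/16 = 1
  <chi_rho, chi_4> = (1/16)[1*(8)*conj(1) + 1*(4)*conj(1) + 2*(2 - sqrt(2))*conj(-1) + 2*(2)*conj(1) + 2*(sqrt(2) + 2)*conj(-1) + 4*(0)*conj(-1) + 4*(-2)*conj(1)]
      = (1/16)[(8) + (4) + (-4 + 2*sqrt(2)) + (4) + (-4 - 2*sqrt(2)) + (0) + (-8)] = 0/16 = 0
  <chi_rho, chi_5> = (1/16)[1*(8)*conj(2) + 1*(4)*conj(-2) + 2*(2 - sqrt(2))*conj(sqrt(2)) + 2*(2)*conj(0) + 2*(sqrt(2) + 2)*conj(-sqrt(2)) + 4*(0)*conj(0) + 4*(-2)*conj(0)]
      = (1/16)[(16) + (-8) + (-4 + 4*sqrt(2)) + (0) + (-4*sqrt(2) - 4) + (0) + (0)] = 0/16 = 0
  <chi_rho, chi_6> = (1/16)[1*(8)*conj(2) + 1*(4)*conj(2) + 2*(2 - sqrt(2))*conj(0) + 2*(2)*conj(-2) + 2*(sqrt(2) + 2)*conj(0) + 4*(0)*conj(0) + 4*(-2)*conj(0)]
      = (1/16)[(16) + (8) + (0) + (-8) + (0) + (0) + (0)] = 16/16 = 1
  <chi_rho, chi_7> = (1/16)[1*(8)*conj(2) + 1*(4)*conj(-2) + 2*(2 - sqrt(2))*conj(-sqrt(2)) + 2*(2)*conj(0) + 2*(sqrt(2) + 2)*conj(sqrt(2)) + 4*(0)*conj(0) + 4*(-2)*conj(0)]
      = (1/16)[(16) + (-8) + (4 - 4*sqrt(2)) + (0) + (4 + 4*sqrt(2)) + (0) + (0)] = 16/16 = 1
Dimension check: dim(rho) = sum (mult * dim) = 1*1 + 2*1 + 1*1 + 0*1 + 0*2 + 1*2 + 1*2 = 8 = chi_rho(e) = 8.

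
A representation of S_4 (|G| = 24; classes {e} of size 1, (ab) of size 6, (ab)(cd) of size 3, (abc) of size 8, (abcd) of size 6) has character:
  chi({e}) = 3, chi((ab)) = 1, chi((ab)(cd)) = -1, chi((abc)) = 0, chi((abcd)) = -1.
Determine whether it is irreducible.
Irreducible: <chi, chi> = 1.

Justification: <chi, chi> = (1/|G|) sum_C |C| * |chi(C)|^2 = (1/24)[1*|3|^2 + 6*|1|^2 + 3*|-1|^2 + 8*|0|^2 + 6*|-1|^2]
  = (1/24)[(9) + (6) + (3) + (0) + (6)] = 24/24 = 1.
A character is irreducible iff <chi, chi> = 1, so this representation is irreducible.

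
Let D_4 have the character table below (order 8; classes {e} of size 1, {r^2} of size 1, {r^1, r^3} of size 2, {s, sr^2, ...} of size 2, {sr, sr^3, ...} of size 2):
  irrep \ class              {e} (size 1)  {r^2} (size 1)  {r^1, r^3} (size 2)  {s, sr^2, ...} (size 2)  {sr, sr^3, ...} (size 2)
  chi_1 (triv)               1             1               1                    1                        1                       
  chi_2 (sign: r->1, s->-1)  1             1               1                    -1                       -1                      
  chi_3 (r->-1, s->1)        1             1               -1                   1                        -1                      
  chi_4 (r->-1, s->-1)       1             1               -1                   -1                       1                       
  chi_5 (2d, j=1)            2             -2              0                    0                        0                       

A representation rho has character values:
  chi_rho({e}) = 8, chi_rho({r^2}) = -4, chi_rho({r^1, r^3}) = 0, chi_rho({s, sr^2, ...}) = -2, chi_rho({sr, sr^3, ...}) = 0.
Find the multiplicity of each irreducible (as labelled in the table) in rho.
Multiplicities: chi_1: 0, chi_2: 1, chi_3: 0, chi_4: 1, chi_5: 3.

Reasoning: Use <chi_rho, chi> = (1/|G|) sum_C |C| * chi_rho(C) * conj(chi(C)) with |G| = 8 for each irreducible chi in the table:
  <chi_rho, chi_1> = (1/8)[1*(8)*conj(1) + 1*(-4)*conj(1) + 2*(0)*conj(1) + 2*(-2)*conj(1) + 2*(0)*conj(1)]
      = (1/8)[(8) + (-4) + (0) + (-4) + (0)] = 0/8 = 0
  <chi_rho, chi_2> = (1/8)[1*(8)*conj(1) + 1*(-4)*conj(1) + 2*(0)*conj(1) + 2*(-2)*conj(-1) + 2*(0)*conj(-1)]
      = (1/8)[(8) + (-4) + (0) + (4) + (0)] = 8/8 = 1
  <chi_rho, chi_3> = (1/8)[1*(8)*conj(1) + 1*(-4)*conj(1) + 2*(0)*conj(-1) + 2*(-2)*conj(1) + 2*(0)*conj(-1)]
      = (1/8)[(8) + (-4) + (0) + (-4) + (0)] = 0/8 = 0
  <chi_rho, chi_4> = (1/8)[1*(8)*conj(1) + 1*(-4)*conj(1) + 2*(0)*conj(-1) + 2*(-2)*conj(-1) + 2*(0)*conj(1)]
      = (1/8)[(8) + (-4) + (0) + (4) + (0)] = 8/8 = 1
  <chi_rho, chi_5> = (1/8)[1*(8)*conj(2) + 1*(-4)*conj(-2) + 2*(0)*conj(0) + 2*(-2)*conj(0) + 2*(0)*conj(0)]
      = (1/8)[(16) + (8) + (0) + (0) + (0)] = 24/8 = 3
Dimension check: dim(rho) = sum (mult * dim) = 0*1 + 1*1 + 0*1 + 1*1 + 3*2 = 8 = chi_rho(e) = 8.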